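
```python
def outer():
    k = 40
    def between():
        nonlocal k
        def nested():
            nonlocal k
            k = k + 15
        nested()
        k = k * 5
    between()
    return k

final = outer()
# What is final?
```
275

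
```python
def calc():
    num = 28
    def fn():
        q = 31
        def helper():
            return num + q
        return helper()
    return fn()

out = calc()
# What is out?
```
59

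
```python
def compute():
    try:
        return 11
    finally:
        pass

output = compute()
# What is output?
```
11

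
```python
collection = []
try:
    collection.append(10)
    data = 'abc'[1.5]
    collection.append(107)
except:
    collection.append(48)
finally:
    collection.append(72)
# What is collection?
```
[10, 48, 72]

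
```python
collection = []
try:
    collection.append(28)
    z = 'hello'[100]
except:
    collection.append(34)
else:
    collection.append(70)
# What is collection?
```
[28, 34]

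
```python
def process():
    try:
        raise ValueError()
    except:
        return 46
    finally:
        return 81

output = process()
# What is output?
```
81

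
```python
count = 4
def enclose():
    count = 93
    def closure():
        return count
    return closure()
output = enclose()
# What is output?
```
93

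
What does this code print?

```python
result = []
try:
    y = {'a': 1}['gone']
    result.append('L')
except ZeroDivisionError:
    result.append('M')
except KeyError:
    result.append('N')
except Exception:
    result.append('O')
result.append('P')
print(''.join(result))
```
NP

KeyError matches before generic Exception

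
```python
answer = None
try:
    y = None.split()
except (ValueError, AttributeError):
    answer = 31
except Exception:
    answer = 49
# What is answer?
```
31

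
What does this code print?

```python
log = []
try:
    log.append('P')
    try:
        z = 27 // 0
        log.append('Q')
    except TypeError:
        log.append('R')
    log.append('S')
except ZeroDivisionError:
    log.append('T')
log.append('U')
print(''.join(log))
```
PTU

Inner handler doesn't match, propagates to outer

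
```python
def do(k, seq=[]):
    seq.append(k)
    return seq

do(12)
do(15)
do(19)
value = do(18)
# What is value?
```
[12, 15, 19, 18]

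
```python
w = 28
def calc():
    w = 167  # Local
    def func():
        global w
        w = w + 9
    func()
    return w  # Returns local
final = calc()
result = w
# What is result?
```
37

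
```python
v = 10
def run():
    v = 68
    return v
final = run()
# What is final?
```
68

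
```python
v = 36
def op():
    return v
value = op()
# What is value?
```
36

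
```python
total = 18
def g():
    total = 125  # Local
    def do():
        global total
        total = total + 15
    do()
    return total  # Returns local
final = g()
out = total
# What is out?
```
33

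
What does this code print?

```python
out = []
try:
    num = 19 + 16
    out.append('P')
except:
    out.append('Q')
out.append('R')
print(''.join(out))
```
PR

No exception, try block completes normally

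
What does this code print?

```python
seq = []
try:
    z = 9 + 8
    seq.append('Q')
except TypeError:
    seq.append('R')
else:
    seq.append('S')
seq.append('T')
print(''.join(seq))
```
QST

else block runs when no exception occurs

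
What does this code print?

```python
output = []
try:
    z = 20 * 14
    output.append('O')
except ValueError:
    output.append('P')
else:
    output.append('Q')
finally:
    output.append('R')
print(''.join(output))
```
OQR

else runs before finally when no exception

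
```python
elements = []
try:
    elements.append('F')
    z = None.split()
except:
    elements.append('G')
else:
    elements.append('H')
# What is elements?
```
['F', 'G']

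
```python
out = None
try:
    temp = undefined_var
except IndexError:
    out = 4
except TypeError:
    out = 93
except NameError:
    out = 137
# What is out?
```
137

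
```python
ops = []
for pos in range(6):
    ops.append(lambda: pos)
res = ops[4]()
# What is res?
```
5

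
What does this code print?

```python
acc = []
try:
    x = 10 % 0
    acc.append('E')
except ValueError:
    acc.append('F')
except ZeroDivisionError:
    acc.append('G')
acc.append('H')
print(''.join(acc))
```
GH

ZeroDivisionError is caught by its specific handler, not ValueError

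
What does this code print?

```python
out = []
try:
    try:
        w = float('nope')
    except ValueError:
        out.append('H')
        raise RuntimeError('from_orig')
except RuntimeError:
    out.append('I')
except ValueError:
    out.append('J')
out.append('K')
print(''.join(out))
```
HIK

RuntimeError raised and caught, original ValueError not re-raised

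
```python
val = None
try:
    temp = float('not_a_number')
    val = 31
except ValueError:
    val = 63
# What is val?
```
63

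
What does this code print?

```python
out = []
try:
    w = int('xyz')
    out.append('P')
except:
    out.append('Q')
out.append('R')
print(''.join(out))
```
QR

Exception raised in try, caught by bare except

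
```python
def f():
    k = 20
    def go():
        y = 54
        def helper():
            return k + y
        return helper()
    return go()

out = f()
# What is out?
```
74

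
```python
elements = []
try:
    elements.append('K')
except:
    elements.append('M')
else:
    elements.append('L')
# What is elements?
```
['K', 'L']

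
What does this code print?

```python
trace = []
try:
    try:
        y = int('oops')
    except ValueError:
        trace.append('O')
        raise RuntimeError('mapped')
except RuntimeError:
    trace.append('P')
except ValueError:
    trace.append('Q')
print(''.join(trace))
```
OP

New RuntimeError raised, caught by outer RuntimeError handler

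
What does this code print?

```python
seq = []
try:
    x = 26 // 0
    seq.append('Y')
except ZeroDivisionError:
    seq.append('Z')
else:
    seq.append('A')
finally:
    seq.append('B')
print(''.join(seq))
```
ZB

Exception: except runs, else skipped, finally runs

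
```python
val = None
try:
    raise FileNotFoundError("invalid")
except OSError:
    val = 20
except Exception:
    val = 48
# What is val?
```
20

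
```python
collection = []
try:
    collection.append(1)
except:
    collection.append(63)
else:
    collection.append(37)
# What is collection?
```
[1, 37]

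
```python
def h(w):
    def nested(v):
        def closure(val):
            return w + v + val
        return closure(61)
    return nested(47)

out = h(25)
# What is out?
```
133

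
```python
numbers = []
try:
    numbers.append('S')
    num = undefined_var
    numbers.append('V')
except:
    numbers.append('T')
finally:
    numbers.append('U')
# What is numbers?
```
['S', 'T', 'U']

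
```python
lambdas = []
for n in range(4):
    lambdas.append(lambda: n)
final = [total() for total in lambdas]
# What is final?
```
[3, 3, 3, 3]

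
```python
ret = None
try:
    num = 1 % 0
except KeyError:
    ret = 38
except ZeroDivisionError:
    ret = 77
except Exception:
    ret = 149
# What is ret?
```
77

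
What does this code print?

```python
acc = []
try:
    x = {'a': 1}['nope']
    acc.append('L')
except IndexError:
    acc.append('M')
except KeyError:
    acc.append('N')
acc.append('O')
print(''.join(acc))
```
NO

KeyError is caught by its specific handler, not IndexError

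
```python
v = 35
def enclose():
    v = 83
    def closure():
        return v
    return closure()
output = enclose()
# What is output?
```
83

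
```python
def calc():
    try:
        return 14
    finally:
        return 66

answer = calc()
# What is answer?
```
66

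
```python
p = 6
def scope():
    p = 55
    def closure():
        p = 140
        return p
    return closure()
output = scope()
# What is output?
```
140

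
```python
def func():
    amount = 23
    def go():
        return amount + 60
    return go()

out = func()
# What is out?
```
83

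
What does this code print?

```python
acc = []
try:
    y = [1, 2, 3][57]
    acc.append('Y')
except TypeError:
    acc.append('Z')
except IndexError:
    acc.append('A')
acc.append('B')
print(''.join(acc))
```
AB

IndexError is caught by its specific handler, not TypeError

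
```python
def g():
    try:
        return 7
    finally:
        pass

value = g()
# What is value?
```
7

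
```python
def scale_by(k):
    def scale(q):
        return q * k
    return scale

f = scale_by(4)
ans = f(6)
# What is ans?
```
24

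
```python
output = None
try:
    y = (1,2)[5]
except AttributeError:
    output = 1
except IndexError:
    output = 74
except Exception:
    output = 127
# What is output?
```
74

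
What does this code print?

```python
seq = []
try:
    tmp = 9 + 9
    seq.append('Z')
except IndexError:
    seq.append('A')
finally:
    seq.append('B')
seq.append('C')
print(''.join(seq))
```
ZBC

finally runs after normal execution too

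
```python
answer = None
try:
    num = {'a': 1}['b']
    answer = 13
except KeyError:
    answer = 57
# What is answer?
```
57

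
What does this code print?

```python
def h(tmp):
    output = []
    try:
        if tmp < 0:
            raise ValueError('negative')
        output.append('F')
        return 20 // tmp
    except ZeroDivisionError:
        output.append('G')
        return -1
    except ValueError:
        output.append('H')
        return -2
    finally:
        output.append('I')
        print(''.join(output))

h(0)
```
FGI

tmp=0 causes ZeroDivisionError, caught, finally prints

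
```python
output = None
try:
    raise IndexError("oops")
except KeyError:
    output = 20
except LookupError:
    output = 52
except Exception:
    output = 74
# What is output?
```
52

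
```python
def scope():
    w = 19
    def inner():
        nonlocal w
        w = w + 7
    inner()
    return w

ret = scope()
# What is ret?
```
26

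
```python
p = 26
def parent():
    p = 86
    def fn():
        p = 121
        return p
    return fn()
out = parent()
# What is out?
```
121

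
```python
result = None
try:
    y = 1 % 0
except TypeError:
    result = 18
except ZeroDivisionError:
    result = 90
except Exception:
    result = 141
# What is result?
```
90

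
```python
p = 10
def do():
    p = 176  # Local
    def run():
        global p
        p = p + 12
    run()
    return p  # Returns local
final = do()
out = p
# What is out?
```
22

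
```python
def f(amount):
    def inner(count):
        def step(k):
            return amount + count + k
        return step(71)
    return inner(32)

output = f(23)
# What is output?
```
126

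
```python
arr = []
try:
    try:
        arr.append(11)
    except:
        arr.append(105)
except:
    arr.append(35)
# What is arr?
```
[11]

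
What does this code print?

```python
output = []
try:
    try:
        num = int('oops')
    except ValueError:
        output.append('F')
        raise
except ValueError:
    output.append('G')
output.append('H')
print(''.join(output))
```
FGH

raise without argument re-raises current exception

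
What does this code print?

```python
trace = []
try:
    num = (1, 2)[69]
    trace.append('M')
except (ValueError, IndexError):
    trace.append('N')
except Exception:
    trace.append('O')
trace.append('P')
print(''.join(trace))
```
NP

IndexError matches tuple containing it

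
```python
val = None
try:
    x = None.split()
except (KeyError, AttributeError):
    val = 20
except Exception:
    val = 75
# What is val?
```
20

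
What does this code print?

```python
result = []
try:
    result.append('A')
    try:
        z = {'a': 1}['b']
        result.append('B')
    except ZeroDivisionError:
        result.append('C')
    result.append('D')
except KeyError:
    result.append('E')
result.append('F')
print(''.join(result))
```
AEF

Inner handler doesn't match, propagates to outer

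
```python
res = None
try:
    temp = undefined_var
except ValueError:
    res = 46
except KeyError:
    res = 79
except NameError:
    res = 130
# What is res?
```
130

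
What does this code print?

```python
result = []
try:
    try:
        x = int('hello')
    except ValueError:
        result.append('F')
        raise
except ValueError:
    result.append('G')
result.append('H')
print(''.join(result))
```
FGH

raise without argument re-raises current exception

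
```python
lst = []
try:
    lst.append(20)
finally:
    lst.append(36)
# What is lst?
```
[20, 36]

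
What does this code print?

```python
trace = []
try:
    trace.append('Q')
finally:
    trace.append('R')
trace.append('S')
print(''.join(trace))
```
QRS

try/finally without except, no exception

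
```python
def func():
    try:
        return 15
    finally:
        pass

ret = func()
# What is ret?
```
15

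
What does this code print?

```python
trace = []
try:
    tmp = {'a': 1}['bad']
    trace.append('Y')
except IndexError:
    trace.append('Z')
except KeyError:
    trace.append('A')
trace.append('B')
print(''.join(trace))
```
AB

KeyError is caught by its specific handler, not IndexError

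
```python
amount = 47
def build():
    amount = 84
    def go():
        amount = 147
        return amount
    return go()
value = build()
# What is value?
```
147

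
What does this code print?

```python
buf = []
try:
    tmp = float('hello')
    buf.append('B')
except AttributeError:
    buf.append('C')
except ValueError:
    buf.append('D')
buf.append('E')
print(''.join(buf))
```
DE

ValueError is caught by its specific handler, not AttributeError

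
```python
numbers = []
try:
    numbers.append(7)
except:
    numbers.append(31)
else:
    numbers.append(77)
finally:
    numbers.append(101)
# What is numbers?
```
[7, 77, 101]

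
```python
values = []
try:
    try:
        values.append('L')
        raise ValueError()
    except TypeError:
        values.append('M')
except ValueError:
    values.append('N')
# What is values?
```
['L', 'N']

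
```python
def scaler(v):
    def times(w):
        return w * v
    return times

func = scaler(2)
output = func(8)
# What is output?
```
16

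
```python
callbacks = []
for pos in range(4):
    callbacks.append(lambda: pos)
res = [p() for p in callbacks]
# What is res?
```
[3, 3, 3, 3]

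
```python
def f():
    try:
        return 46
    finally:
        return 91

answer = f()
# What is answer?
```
91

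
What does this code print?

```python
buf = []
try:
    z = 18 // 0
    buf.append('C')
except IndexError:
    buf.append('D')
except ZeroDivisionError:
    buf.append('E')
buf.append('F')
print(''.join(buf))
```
EF

ZeroDivisionError is caught by its specific handler, not IndexError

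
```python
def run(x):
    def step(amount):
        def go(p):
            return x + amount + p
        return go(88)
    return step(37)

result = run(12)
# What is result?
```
137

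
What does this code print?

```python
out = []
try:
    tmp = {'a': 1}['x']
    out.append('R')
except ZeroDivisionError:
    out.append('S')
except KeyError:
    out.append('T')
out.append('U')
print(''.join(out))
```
TU

KeyError is caught by its specific handler, not ZeroDivisionError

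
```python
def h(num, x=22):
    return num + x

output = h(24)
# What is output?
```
46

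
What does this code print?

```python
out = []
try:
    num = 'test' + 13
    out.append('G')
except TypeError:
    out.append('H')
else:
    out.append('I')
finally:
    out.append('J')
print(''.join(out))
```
HJ

Exception: except runs, else skipped, finally runs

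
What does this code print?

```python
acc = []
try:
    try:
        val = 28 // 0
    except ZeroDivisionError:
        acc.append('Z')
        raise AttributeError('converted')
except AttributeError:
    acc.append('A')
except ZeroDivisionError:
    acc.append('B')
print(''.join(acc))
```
ZA

New AttributeError raised, caught by outer AttributeError handler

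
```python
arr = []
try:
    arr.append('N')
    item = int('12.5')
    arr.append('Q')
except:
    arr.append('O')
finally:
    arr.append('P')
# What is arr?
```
['N', 'O', 'P']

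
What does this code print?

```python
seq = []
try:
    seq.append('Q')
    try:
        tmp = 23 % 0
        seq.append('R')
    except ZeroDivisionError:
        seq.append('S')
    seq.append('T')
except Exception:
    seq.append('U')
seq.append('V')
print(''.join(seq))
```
QSTV

Inner exception caught by inner handler, outer continues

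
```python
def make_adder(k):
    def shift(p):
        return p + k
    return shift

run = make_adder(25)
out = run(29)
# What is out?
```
54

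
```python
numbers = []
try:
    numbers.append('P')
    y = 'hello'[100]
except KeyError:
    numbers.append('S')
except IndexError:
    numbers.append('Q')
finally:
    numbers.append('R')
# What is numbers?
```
['P', 'Q', 'R']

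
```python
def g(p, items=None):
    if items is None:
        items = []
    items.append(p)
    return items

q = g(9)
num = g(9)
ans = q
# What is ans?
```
[9]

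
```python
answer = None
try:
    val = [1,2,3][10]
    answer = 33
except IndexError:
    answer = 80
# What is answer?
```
80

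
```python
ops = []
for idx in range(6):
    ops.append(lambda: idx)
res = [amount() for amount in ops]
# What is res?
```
[5, 5, 5, 5, 5, 5]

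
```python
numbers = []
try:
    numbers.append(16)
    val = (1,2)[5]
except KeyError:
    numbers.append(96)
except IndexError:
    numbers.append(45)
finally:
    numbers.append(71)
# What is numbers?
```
[16, 45, 71]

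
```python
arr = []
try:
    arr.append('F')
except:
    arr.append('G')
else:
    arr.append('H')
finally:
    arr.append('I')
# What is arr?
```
['F', 'H', 'I']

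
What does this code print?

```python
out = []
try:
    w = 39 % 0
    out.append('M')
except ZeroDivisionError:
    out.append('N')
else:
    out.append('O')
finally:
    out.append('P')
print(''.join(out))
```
NP

Exception: except runs, else skipped, finally runs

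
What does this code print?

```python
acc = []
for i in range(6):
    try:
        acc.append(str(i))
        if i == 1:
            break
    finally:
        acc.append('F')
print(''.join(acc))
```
0F1F

finally runs even when breaking out of loop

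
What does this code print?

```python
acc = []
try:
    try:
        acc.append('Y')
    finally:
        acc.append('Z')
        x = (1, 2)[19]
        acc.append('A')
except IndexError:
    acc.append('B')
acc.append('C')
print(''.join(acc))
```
YZBC

Exception in inner finally caught by outer except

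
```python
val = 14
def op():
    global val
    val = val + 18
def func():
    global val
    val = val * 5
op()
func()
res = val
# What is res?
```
160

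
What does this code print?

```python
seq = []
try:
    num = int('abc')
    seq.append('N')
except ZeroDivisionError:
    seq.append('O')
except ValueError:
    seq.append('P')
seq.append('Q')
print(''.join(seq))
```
PQ

ValueError is caught by its specific handler, not ZeroDivisionError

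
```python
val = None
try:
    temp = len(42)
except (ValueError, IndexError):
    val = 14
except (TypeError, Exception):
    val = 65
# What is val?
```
65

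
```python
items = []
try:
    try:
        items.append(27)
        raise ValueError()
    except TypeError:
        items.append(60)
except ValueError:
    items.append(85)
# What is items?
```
[27, 85]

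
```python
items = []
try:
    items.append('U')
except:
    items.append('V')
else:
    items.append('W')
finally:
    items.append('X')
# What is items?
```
['U', 'W', 'X']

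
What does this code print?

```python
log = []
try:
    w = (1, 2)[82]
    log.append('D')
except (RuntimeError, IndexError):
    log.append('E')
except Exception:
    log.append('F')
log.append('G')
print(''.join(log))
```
EG

IndexError matches tuple containing it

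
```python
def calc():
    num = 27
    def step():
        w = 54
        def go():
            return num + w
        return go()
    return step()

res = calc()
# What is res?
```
81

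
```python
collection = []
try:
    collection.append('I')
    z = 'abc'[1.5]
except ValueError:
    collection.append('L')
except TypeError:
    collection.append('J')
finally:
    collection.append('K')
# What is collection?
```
['I', 'J', 'K']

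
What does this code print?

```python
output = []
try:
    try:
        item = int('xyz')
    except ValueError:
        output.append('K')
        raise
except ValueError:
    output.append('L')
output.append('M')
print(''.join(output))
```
KLM

raise without argument re-raises current exception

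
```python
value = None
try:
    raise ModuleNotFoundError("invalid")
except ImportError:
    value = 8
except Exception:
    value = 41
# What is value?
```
8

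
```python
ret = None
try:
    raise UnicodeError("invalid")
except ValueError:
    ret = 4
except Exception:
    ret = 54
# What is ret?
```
4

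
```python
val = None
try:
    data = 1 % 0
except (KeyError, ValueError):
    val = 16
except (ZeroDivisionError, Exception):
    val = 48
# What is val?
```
48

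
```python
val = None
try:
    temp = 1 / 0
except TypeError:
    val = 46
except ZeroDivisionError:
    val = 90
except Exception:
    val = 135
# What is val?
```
90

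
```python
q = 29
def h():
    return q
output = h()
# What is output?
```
29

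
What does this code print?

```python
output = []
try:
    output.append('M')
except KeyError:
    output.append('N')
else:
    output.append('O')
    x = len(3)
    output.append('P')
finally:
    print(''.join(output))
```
MO

Try succeeds, else appends 'O', TypeError in else is uncaught, finally prints before exception propagates ('P' never appended)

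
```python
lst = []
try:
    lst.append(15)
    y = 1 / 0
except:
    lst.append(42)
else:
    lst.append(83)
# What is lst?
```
[15, 42]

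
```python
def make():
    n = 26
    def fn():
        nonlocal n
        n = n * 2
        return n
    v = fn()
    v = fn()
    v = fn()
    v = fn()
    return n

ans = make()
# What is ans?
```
416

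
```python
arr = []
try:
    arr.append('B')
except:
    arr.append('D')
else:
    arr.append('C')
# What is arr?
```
['B', 'C']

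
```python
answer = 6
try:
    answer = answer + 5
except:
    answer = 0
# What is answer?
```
11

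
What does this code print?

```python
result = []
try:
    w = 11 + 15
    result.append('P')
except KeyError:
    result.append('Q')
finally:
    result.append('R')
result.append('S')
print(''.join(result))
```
PRS

finally runs after normal execution too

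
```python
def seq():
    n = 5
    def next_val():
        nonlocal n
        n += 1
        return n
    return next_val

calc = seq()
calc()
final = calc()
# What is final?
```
7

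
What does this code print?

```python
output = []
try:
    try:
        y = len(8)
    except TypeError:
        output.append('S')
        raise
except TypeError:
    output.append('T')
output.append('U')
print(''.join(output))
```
STU

raise without argument re-raises current exception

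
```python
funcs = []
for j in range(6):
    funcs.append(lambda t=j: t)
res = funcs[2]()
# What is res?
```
2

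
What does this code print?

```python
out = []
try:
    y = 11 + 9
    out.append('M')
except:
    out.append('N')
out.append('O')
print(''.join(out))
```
MO

No exception, try block completes normally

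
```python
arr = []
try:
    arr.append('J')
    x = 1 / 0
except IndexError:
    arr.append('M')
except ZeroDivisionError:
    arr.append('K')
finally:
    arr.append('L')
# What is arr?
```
['J', 'K', 'L']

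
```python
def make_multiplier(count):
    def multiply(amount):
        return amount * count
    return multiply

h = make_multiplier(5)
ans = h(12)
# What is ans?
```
60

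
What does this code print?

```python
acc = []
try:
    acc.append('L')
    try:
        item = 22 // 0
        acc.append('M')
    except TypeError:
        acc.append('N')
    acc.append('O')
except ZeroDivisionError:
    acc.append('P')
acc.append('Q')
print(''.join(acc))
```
LPQ

Inner handler doesn't match, propagates to outer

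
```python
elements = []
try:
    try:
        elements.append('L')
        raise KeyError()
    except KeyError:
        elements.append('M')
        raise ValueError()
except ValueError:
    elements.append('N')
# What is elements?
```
['L', 'M', 'N']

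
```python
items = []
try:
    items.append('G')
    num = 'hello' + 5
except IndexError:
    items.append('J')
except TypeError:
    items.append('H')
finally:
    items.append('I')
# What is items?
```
['G', 'H', 'I']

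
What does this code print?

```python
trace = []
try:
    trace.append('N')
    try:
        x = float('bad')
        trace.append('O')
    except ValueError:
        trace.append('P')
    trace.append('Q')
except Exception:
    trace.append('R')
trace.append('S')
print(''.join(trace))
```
NPQS

Inner exception caught by inner handler, outer continues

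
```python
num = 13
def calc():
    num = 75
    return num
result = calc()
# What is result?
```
75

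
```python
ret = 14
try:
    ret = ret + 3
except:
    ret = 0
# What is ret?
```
17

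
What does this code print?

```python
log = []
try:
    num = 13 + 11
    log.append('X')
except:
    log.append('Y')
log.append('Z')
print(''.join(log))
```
XZ

No exception, try block completes normally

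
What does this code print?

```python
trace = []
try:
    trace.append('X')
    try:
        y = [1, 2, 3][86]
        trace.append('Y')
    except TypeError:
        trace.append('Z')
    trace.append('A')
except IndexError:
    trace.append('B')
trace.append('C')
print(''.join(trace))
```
XBC

Inner handler doesn't match, propagates to outer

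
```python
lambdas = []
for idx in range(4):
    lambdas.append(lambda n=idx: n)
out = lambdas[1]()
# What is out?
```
1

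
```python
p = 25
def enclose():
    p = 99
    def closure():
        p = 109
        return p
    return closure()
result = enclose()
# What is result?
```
109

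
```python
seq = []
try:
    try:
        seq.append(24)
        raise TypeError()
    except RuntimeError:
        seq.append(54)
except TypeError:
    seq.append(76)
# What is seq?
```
[24, 76]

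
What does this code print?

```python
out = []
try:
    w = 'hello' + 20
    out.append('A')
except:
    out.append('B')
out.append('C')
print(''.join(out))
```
BC

Exception raised in try, caught by bare except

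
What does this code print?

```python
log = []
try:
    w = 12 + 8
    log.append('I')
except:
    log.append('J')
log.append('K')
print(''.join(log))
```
IK

No exception, try block completes normally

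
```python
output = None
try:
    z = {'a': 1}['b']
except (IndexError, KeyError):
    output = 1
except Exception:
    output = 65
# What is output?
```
1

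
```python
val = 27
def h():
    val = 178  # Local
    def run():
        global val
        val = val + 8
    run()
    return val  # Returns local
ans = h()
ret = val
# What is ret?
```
35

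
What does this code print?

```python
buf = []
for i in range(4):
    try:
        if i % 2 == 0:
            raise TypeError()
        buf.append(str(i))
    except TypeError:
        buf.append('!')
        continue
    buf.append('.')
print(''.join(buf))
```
!1.!3.

continue in except skips rest of loop body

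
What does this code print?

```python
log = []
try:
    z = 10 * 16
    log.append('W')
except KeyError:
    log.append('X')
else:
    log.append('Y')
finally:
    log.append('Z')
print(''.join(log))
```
WYZ

else runs before finally when no exception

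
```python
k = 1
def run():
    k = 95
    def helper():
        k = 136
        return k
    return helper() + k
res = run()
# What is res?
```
231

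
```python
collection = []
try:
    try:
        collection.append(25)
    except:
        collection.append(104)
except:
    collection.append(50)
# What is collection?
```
[25]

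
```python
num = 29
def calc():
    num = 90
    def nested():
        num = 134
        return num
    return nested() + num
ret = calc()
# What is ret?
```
224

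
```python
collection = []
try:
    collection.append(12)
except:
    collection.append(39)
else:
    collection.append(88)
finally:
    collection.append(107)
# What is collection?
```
[12, 88, 107]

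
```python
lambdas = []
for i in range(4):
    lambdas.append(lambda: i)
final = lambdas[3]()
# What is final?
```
3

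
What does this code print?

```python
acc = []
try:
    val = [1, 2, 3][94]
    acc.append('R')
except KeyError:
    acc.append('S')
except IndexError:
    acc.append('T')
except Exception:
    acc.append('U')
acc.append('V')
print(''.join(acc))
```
TV

IndexError matches before generic Exception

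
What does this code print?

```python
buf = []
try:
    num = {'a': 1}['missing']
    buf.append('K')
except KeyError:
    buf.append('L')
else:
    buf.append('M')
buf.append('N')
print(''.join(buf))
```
LN

else block skipped when exception is caught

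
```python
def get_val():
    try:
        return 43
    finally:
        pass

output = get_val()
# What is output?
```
43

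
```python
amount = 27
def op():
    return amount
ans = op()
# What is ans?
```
27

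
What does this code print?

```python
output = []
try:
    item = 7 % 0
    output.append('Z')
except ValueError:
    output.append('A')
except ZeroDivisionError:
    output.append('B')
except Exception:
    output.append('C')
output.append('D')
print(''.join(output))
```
BD

ZeroDivisionError matches before generic Exception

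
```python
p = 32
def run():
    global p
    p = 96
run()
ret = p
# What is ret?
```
96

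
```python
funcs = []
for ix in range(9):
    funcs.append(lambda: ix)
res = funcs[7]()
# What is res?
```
8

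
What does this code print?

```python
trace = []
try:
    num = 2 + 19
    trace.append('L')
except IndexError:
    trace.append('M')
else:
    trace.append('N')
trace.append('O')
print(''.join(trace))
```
LNO

else block runs when no exception occurs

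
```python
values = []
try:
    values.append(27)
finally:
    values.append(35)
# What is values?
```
[27, 35]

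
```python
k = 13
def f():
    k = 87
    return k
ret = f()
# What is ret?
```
87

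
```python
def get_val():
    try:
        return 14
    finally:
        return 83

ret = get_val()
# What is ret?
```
83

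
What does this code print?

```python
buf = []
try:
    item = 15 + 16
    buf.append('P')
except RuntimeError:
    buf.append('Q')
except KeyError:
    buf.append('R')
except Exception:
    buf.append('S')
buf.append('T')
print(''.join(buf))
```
PT

No exception, try block completes normally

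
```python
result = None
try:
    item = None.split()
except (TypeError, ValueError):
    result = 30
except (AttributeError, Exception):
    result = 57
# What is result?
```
57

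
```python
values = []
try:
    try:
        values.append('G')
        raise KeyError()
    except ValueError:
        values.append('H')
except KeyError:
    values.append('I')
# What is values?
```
['G', 'I']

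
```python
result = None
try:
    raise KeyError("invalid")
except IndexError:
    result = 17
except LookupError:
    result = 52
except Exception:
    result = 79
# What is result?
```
52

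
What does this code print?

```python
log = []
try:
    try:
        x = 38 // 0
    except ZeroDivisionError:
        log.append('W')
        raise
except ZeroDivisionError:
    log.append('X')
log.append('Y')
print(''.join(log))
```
WXY

raise without argument re-raises current exception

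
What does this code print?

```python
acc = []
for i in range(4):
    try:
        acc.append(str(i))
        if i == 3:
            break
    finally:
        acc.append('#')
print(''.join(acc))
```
0#1#2#3#

finally runs even when breaking out of loop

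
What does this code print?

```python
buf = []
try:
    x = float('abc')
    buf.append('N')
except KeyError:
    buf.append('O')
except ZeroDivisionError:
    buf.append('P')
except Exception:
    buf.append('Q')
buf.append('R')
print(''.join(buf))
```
QR

ValueError not specifically caught, falls to Exception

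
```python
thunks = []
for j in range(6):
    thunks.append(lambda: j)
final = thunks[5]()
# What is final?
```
5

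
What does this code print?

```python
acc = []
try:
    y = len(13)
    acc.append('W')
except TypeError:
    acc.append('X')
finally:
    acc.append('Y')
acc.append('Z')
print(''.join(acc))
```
XYZ

finally always runs, even after exception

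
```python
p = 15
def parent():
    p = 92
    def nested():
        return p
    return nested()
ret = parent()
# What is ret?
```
92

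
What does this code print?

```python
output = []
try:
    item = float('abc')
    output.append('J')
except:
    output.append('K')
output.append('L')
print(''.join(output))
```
KL

Exception raised in try, caught by bare except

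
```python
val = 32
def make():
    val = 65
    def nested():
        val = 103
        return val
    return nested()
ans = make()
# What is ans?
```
103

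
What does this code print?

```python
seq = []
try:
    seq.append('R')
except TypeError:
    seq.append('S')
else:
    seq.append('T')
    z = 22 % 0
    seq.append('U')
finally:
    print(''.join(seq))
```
RT

Try succeeds, else appends 'T', ZeroDivisionError in else is uncaught, finally prints before exception propagates ('U' never appended)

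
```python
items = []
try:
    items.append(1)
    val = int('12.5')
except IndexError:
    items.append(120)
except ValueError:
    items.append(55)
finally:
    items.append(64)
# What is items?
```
[1, 55, 64]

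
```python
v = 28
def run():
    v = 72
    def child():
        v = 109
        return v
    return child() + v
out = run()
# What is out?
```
181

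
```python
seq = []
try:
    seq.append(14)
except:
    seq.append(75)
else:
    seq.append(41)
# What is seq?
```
[14, 41]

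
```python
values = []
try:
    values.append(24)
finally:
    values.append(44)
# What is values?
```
[24, 44]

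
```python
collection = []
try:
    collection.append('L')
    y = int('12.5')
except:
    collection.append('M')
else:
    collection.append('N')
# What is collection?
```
['L', 'M']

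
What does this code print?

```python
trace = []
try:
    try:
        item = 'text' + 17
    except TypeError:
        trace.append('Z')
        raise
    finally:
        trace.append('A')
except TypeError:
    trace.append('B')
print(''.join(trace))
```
ZAB

finally runs before re-raised exception propagates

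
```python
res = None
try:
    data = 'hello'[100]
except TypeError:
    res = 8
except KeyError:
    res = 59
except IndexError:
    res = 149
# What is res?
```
149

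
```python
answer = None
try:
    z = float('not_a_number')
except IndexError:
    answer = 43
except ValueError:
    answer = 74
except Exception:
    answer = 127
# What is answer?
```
74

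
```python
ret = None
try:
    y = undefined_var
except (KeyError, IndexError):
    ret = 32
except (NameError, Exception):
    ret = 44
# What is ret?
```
44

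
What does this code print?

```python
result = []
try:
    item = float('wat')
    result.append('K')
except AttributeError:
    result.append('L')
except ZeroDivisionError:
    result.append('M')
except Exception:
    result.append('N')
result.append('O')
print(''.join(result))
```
NO

ValueError not specifically caught, falls to Exception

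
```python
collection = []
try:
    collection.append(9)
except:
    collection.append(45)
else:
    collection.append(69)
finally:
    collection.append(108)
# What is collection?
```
[9, 69, 108]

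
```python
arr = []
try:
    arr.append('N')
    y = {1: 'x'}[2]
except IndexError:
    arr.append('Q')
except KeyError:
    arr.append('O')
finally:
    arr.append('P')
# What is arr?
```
['N', 'O', 'P']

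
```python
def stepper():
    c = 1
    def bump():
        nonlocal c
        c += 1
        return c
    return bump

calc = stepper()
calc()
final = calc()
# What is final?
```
3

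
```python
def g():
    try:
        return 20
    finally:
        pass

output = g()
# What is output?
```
20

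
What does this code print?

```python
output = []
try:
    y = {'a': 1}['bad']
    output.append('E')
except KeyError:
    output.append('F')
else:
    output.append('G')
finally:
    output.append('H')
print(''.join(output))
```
FH

Exception: except runs, else skipped, finally runs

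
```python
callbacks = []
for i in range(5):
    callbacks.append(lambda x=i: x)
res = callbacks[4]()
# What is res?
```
4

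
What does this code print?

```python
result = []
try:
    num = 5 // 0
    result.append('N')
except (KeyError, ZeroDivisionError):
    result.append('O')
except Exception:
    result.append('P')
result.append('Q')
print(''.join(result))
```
OQ

ZeroDivisionError matches tuple containing it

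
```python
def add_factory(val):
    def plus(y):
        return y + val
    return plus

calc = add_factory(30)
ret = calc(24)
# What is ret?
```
54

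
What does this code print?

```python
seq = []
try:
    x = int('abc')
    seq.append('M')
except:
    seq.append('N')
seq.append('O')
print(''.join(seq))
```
NO

Exception raised in try, caught by bare except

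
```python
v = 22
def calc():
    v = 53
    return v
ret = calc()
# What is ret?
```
53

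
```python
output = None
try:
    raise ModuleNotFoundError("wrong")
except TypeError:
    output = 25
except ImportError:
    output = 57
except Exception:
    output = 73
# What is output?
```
57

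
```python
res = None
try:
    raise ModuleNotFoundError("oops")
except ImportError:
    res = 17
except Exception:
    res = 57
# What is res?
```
17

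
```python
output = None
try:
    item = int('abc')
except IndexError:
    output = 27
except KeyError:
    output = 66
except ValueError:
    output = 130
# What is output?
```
130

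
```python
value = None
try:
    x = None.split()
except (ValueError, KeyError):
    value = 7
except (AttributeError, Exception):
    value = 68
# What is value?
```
68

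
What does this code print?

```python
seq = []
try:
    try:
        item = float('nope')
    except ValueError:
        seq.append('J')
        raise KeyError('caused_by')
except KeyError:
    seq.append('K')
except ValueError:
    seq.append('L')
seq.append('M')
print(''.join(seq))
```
JKM

KeyError raised and caught, original ValueError not re-raised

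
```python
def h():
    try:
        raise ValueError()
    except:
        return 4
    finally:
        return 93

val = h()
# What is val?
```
93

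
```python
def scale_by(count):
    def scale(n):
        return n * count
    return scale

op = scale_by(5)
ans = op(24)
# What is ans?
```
120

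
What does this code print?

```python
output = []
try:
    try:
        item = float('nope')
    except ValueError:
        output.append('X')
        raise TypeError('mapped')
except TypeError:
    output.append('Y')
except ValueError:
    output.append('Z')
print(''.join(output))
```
XY

New TypeError raised, caught by outer TypeError handler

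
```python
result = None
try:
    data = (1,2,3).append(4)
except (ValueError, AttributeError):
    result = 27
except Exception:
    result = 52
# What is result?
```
27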